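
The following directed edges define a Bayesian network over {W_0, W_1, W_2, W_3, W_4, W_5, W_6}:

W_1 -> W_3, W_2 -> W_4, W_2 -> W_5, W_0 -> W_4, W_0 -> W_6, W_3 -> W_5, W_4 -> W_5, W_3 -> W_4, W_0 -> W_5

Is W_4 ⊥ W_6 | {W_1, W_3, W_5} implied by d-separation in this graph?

No — W_4 and W_6 are not d-separated given {W_1, W_3, W_5}.

Enumerating the 4 paths from W_4 to W_6 and testing each for blocking by {W_1, W_3, W_5}:
Path 1: W_4 → W_5 ← W_0 → W_6
  W_5 is a collider and W_5 is conditioned on, which opens it; W_0 is a fork and W_0 is not conditioned on — no node blocks this path, so it is active.
Path 2: W_4 ← W_0 → W_6
  W_0 is a fork and W_0 is not conditioned on — no node blocks this path, so it is active.
Path 3: W_4 ← W_3 → W_5 ← W_0 → W_6
  W_3 is a fork here and W_3 is conditioned on, so the path is blocked at W_3.
Path 4: W_4 ← W_2 → W_5 ← W_0 → W_6
  W_2 is a fork and W_2 is not conditioned on; W_5 is a collider and W_5 is conditioned on, which opens it; W_0 is a fork and W_0 is not conditioned on — no node blocks this path, so it is active.
Since the path W_4 → W_5 ← W_0 → W_6 is active, W_4 and W_6 are not d-separated given {W_1, W_3, W_5}.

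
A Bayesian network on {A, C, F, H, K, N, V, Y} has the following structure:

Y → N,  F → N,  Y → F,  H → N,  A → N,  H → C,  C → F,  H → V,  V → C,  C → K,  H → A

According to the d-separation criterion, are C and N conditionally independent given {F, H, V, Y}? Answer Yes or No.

There are 6 undirected paths between C and N; checking each against the conditioning set {F, H, V, Y}:
  1. C ← V ← H → A → N — V:chain[blocks]; H:fork[blocks]; A:chain[open] ⇒ blocked
  2. C ← V ← H → N — V:chain[blocks]; H:fork[blocks] ⇒ blocked
  3. C ← H → A → N — H:fork[blocks]; A:chain[open] ⇒ blocked
  4. C ← H → N — H:fork[blocks] ⇒ blocked
  5. C → F ← Y → N — F:collider[open]; Y:fork[blocks] ⇒ blocked
  6. C → F → N — F:chain[blocks] ⇒ blocked
All paths are blocked; C ⊥ N | {F, H, V, Y} holds.

Yes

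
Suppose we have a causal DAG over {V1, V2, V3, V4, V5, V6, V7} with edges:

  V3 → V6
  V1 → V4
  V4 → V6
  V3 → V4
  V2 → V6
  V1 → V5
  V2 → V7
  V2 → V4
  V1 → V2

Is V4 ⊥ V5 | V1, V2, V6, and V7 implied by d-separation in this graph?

Enumerating the 4 paths from V4 to V5 and testing each for blocking by {V1, V2, V6, V7}:
Path 1: V4 ← V2 ← V1 → V5
  V2 is a chain here and V2 is conditioned on, so the path is blocked at V2.
Path 2: V4 ← V3 → V6 ← V2 ← V1 → V5
  V2 is a chain here and V2 is conditioned on, so the path is blocked at V2.
Path 3: V4 ← V1 → V5
  V1 is a fork here and V1 is conditioned on, so the path is blocked at V1.
Path 4: V4 → V6 ← V2 ← V1 → V5
  V2 is a chain here and V2 is conditioned on, so the path is blocked at V2.
Every path is blocked, so V4 and V5 are d-separated given {V1, V2, V6, V7}.

Yes — V4 and V5 are d-separated given {V1, V2, V6, V7}.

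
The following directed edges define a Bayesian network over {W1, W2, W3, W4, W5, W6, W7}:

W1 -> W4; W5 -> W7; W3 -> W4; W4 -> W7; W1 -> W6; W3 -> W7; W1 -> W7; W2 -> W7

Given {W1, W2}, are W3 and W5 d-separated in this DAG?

Yes

3 paths connect W3 and W5; each must be blocked for d-separation to hold:
Path 1: W3 → W4 ← W1 → W7 ← W5
  W4 is a collider here and neither W4 nor any of its descendants is conditioned on, so the collider stays closed — the path is blocked at W4.
Path 2: W3 → W4 → W7 ← W5
  W7 is a collider here and neither W7 nor any of its descendants is conditioned on, so the collider stays closed — the path is blocked at W7.
Path 3: W3 → W7 ← W5
  W7 is a collider here and neither W7 nor any of its descendants is conditioned on, so the collider stays closed — the path is blocked at W7.
All paths are blocked; W3 ⊥ W5 | {W1, W2} holds.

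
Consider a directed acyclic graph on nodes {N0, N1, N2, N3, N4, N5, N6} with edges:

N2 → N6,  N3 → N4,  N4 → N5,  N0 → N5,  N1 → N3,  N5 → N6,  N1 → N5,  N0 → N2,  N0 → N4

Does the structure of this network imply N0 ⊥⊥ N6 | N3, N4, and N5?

Enumerating the 4 paths from N0 to N6 and testing each for blocking by {N3, N4, N5}:
Path 1: N0 → N5 → N6
  N5 is a chain here and N5 is conditioned on, so the path is blocked at N5.
Path 2: N0 → N4 ← N3 ← N1 → N5 → N6
  N3 is a chain here and N3 is conditioned on, so the path is blocked at N3.
Path 3: N0 → N4 → N5 → N6
  N4 is a chain here and N4 is conditioned on, so the path is blocked at N4.
Path 4: N0 → N2 → N6
  N2 is a chain and N2 is not conditioned on — no node blocks this path, so it is active.
At least one path is unblocked, so d-separation fails.

No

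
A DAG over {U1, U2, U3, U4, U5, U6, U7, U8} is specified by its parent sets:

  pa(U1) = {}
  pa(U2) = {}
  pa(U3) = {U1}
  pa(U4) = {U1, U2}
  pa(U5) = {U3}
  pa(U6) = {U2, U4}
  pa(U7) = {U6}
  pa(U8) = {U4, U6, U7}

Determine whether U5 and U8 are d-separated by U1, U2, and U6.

Enumerating the 5 paths from U5 to U8 and testing each for blocking by {U1, U2, U6}:
Path 1: U5 ← U3 ← U1 → U4 → U8
  U1 is a fork here and U1 is conditioned on, so the path is blocked at U1.
Path 2: U5 ← U3 ← U1 → U4 ← U2 → U6 → U8
  U1 is a fork here and U1 is conditioned on, so the path is blocked at U1.
Path 3: U5 ← U3 ← U1 → U4 ← U2 → U6 → U7 → U8
  U1 is a fork here and U1 is conditioned on, so the path is blocked at U1.
Path 4: U5 ← U3 ← U1 → U4 → U6 → U8
  U1 is a fork here and U1 is conditioned on, so the path is blocked at U1.
Path 5: U5 ← U3 ← U1 → U4 → U6 → U7 → U8
  U1 is a fork here and U1 is conditioned on, so the path is blocked at U1.
Since every path is blocked, d-separation holds.

Yes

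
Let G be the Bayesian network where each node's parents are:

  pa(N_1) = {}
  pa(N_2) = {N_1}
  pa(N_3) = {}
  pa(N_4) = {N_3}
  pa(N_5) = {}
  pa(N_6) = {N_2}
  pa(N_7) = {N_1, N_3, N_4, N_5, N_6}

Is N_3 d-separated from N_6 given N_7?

We examine all 4 paths between N_3 and N_6:
  1. N_3 → N_7 ← N_6 — N_7:collider[open] ⇒ active
  2. N_3 → N_7 ← N_1 → N_2 → N_6 — N_7:collider[open]; N_1:fork[open]; N_2:chain[open] ⇒ active
  3. N_3 → N_4 → N_7 ← N_6 — N_4:chain[open]; N_7:collider[open] ⇒ active
  4. N_3 → N_4 → N_7 ← N_1 → N_2 → N_6 — N_4:chain[open]; N_7:collider[open]; N_1:fork[open]; N_2:chain[open] ⇒ active
Since the path N_3 → N_7 ← N_6 is active, N_3 and N_6 are not d-separated given {N_7}.

No — N_3 and N_6 are not d-separated given {N_7}.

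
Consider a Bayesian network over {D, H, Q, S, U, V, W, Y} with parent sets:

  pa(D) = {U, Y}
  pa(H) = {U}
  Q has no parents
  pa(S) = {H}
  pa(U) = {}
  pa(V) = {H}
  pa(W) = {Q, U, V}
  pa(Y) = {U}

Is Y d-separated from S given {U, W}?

4 paths connect Y and S; each must be blocked for d-separation to hold:
Path 1: Y → D ← U → H → S
  D is a collider here and neither D nor any of its descendants is conditioned on, so the collider stays closed — the path is blocked at D.
Path 2: Y → D ← U → W ← V ← H → S
  D is a collider here and neither D nor any of its descendants is conditioned on, so the collider stays closed — the path is blocked at D.
Path 3: Y ← U → H → S
  U is a fork here and U is conditioned on, so the path is blocked at U.
Path 4: Y ← U → W ← V ← H → S
  U is a fork here and U is conditioned on, so the path is blocked at U.
All paths are blocked; Y ⊥ S | {U, W} holds.

Yes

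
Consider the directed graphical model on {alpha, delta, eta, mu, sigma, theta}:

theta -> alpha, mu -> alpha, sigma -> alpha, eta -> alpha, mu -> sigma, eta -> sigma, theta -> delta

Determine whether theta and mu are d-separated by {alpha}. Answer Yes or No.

There are 3 undirected paths between theta and mu; checking each against the conditioning set {alpha}:
Path 1: theta → alpha ← sigma ← mu
  alpha is a collider and alpha is conditioned on, which opens it; sigma is a chain and sigma is not conditioned on — no node blocks this path, so it is active.
Path 2: theta → alpha ← eta → sigma ← mu
  alpha is a collider and alpha is conditioned on, which opens it; eta is a fork and eta is not conditioned on; sigma is a collider and its descendant alpha is conditioned on, which opens it — no node blocks this path, so it is active.
Path 3: theta → alpha ← mu
  alpha is a collider and alpha is conditioned on, which opens it — no node blocks this path, so it is active.
At least one path is unblocked, so d-separation fails.

No — theta and mu are not d-separated given {alpha}.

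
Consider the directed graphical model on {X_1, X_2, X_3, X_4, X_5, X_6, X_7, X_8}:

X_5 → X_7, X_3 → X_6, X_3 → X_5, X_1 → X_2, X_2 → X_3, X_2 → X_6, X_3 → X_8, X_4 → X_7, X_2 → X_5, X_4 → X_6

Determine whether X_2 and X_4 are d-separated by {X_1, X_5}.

There are 6 undirected paths between X_2 and X_4; checking each against the conditioning set {X_1, X_5}:
Path 1: X_2 → X_5 → X_7 ← X_4
  X_5 is a chain here and X_5 is conditioned on, so the path is blocked at X_5.
Path 2: X_2 → X_5 ← X_3 → X_6 ← X_4
  X_6 is a collider here and neither X_6 nor any of its descendants is conditioned on, so the collider stays closed — the path is blocked at X_6.
Path 3: X_2 → X_6 ← X_4
  X_6 is a collider here and neither X_6 nor any of its descendants is conditioned on, so the collider stays closed — the path is blocked at X_6.
Path 4: X_2 → X_6 ← X_3 → X_5 → X_7 ← X_4
  X_6 is a collider here and neither X_6 nor any of its descendants is conditioned on, so the collider stays closed — the path is blocked at X_6.
Path 5: X_2 → X_3 → X_5 → X_7 ← X_4
  X_5 is a chain here and X_5 is conditioned on, so the path is blocked at X_5.
Path 6: X_2 → X_3 → X_6 ← X_4
  X_6 is a collider here and neither X_6 nor any of its descendants is conditioned on, so the collider stays closed — the path is blocked at X_6.
All paths are blocked; X_2 ⊥ X_4 | {X_1, X_5} holds.

Yes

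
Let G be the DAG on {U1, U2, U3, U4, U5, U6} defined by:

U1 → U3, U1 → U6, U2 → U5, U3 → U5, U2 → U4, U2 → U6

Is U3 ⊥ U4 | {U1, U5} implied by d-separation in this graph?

No

There are 2 undirected paths between U3 and U4; checking each against the conditioning set {U1, U5}:
Path 1: U3 ← U1 → U6 ← U2 → U4
  U1 is a fork here and U1 is conditioned on, so the path is blocked at U1.
Path 2: U3 → U5 ← U2 → U4
  U5 is a collider and U5 is conditioned on, which opens it; U2 is a fork and U2 is not conditioned on — no node blocks this path, so it is active.
Because an active path exists, U3 and U4 are not d-separated.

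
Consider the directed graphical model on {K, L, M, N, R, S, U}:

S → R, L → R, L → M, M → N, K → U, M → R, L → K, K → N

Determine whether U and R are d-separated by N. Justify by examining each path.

No

4 paths connect U and R; each must be blocked for d-separation to hold:
  1. U ← K → N ← M → R — K:fork[open]; N:collider[open]; M:fork[open] ⇒ active
  2. U ← K → N ← M ← L → R — K:fork[open]; N:collider[open]; M:chain[open]; L:fork[open] ⇒ active
  3. U ← K ← L → R — K:chain[open]; L:fork[open] ⇒ active
  4. U ← K ← L → M → R — K:chain[open]; L:fork[open]; M:chain[open] ⇒ active
Since the path U ← K → N ← M → R is active, U and R are not d-separated given {N}.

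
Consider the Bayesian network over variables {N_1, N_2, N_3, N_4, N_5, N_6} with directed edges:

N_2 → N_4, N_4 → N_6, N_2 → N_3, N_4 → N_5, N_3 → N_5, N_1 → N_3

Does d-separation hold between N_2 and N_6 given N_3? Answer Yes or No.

No

Enumerating the 2 paths from N_2 to N_6 and testing each for blocking by {N_3}:
Path 1: N_2 → N_4 → N_6
  N_4 is a chain and N_4 is not conditioned on — no node blocks this path, so it is active.
Path 2: N_2 → N_3 → N_5 ← N_4 → N_6
  N_3 is a chain here and N_3 is conditioned on, so the path is blocked at N_3.
Since the path N_2 → N_4 → N_6 is active, N_2 and N_6 are not d-separated given {N_3}.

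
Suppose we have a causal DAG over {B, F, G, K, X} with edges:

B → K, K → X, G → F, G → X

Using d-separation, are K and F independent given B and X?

The only undirected path from K to F is:
Path 1: K → X ← G → F
  X is a collider and X is conditioned on, which opens it; G is a fork and G is not conditioned on — no node blocks this path, so it is active.
At least one path is unblocked, so d-separation fails.

No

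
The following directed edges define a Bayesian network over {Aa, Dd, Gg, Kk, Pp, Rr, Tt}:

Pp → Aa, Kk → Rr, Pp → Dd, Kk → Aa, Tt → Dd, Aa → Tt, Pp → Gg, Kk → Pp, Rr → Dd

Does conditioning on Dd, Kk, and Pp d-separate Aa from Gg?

We examine all 5 paths between Aa and Gg:
Path 1: Aa → Tt → Dd ← Rr ← Kk → Pp → Gg
  Kk is a fork here and Kk is conditioned on, so the path is blocked at Kk.
Path 2: Aa → Tt → Dd ← Pp → Gg
  Pp is a fork here and Pp is conditioned on, so the path is blocked at Pp.
Path 3: Aa ← Kk → Rr → Dd ← Pp → Gg
  Kk is a fork here and Kk is conditioned on, so the path is blocked at Kk.
Path 4: Aa ← Kk → Pp → Gg
  Kk is a fork here and Kk is conditioned on, so the path is blocked at Kk.
Path 5: Aa ← Pp → Gg
  Pp is a fork here and Pp is conditioned on, so the path is blocked at Pp.
Since every path is blocked, d-separation holds.

Yes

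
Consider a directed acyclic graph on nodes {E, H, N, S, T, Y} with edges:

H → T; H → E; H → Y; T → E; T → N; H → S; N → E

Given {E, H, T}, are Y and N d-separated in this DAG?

4 paths connect Y and N; each must be blocked for d-separation to hold:
Path 1: Y ← H → T → E ← N
  H is a fork here and H is conditioned on, so the path is blocked at H.
Path 2: Y ← H → T → N
  H is a fork here and H is conditioned on, so the path is blocked at H.
Path 3: Y ← H → E ← T → N
  H is a fork here and H is conditioned on, so the path is blocked at H.
Path 4: Y ← H → E ← N
  H is a fork here and H is conditioned on, so the path is blocked at H.
All paths are blocked; Y ⊥ N | {E, H, T} holds.

Yes — Y and N are d-separated given {E, H, T}.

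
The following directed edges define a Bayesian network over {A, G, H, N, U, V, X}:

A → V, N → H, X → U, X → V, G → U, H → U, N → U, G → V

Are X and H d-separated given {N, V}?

Yes

Enumerating the 4 paths from X to H and testing each for blocking by {N, V}:
Path 1: X → U ← H
  U is a collider here and neither U nor any of its descendants is conditioned on, so the collider stays closed — the path is blocked at U.
Path 2: X → U ← N → H
  U is a collider here and neither U nor any of its descendants is conditioned on, so the collider stays closed — the path is blocked at U.
Path 3: X → V ← G → U ← H
  U is a collider here and neither U nor any of its descendants is conditioned on, so the collider stays closed — the path is blocked at U.
Path 4: X → V ← G → U ← N → H
  U is a collider here and neither U nor any of its descendants is conditioned on, so the collider stays closed — the path is blocked at U.
All paths are blocked; X ⊥ H | {N, V} holds.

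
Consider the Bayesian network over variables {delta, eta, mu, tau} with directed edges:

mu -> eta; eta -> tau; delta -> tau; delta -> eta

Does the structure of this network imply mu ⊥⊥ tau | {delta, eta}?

Yes

We examine all 2 paths between mu and tau:
Path 1: mu → eta ← delta → tau
  delta is a fork here and delta is conditioned on, so the path is blocked at delta.
Path 2: mu → eta → tau
  eta is a chain here and eta is conditioned on, so the path is blocked at eta.
All paths are blocked; mu ⊥ tau | {delta, eta} holds.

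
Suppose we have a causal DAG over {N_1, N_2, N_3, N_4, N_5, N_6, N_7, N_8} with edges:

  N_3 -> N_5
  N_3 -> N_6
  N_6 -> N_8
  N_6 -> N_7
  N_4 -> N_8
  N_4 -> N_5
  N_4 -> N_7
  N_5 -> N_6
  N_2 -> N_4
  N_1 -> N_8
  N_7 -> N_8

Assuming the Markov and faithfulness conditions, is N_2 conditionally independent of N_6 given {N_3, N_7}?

No — N_2 and N_6 are not d-separated given {N_3, N_7}.

We examine all 6 paths between N_2 and N_6:
Path 1: N_2 → N_4 → N_8 ← N_7 ← N_6
  N_8 is a collider here and neither N_8 nor any of its descendants is conditioned on, so the collider stays closed — the path is blocked at N_8.
Path 2: N_2 → N_4 → N_8 ← N_6
  N_8 is a collider here and neither N_8 nor any of its descendants is conditioned on, so the collider stays closed — the path is blocked at N_8.
Path 3: N_2 → N_4 → N_5 ← N_3 → N_6
  N_3 is a fork here and N_3 is conditioned on, so the path is blocked at N_3.
Path 4: N_2 → N_4 → N_5 → N_6
  N_4 is a chain and N_4 is not conditioned on; N_5 is a chain and N_5 is not conditioned on — no node blocks this path, so it is active.
Path 5: N_2 → N_4 → N_7 → N_8 ← N_6
  N_7 is a chain here and N_7 is conditioned on, so the path is blocked at N_7.
Path 6: N_2 → N_4 → N_7 ← N_6
  N_4 is a chain and N_4 is not conditioned on; N_7 is a collider and N_7 is conditioned on, which opens it — no node blocks this path, so it is active.
Since the path N_2 → N_4 → N_5 → N_6 is active, N_2 and N_6 are not d-separated given {N_3, N_7}.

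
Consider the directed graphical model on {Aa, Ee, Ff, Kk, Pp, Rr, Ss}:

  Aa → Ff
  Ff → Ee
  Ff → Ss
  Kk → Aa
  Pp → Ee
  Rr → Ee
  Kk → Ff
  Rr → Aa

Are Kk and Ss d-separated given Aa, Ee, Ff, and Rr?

Yes

Enumerating the 3 paths from Kk to Ss and testing each for blocking by {Aa, Ee, Ff, Rr}:
Path 1: Kk → Aa → Ff → Ss
  Aa is a chain here and Aa is conditioned on, so the path is blocked at Aa.
Path 2: Kk → Aa ← Rr → Ee ← Ff → Ss
  Rr is a fork here and Rr is conditioned on, so the path is blocked at Rr.
Path 3: Kk → Ff → Ss
  Ff is a chain here and Ff is conditioned on, so the path is blocked at Ff.
Since every path is blocked, d-separation holds.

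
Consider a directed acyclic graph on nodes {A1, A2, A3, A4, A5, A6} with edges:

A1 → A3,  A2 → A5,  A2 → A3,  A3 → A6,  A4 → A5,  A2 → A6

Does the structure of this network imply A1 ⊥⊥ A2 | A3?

No

We examine all 2 paths between A1 and A2:
  1. A1 → A3 ← A2 — A3:collider[open] ⇒ active
  2. A1 → A3 → A6 ← A2 — A3:chain[blocks]; A6:collider[blocks] ⇒ blocked
Since the path A1 → A3 ← A2 is active, A1 and A2 are not d-separated given {A3}.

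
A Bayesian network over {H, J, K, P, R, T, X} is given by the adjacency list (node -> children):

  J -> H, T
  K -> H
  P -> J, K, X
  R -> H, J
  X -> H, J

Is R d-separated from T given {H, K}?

No — R and T are not d-separated given {H, K}.

There are 6 undirected paths between R and T; checking each against the conditioning set {H, K}:
  1. R → H ← X → J → T — H:collider[open]; X:fork[open]; J:chain[open] ⇒ active
  2. R → H ← X ← P → J → T — H:collider[open]; X:chain[open]; P:fork[open]; J:chain[open] ⇒ active
  3. R → H ← K ← P → X → J → T — H:collider[open]; K:chain[blocks]; P:fork[open]; X:chain[open]; J:chain[open] ⇒ blocked
  4. R → H ← K ← P → J → T — H:collider[open]; K:chain[blocks]; P:fork[open]; J:chain[open] ⇒ blocked
  5. R → H ← J → T — H:collider[open]; J:fork[open] ⇒ active
  6. R → J → T — J:chain[open] ⇒ active
Because an active path exists, R and T are not d-separated.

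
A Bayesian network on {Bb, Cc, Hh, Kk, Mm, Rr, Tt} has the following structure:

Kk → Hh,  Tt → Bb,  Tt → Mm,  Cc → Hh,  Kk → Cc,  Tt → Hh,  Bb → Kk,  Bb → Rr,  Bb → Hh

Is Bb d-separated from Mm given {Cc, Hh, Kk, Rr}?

We examine all 4 paths between Bb and Mm:
Path 1: Bb ← Tt → Mm
  Tt is a fork and Tt is not conditioned on — no node blocks this path, so it is active.
Path 2: Bb → Kk → Cc → Hh ← Tt → Mm
  Kk is a chain here and Kk is conditioned on, so the path is blocked at Kk.
Path 3: Bb → Kk → Hh ← Tt → Mm
  Kk is a chain here and Kk is conditioned on, so the path is blocked at Kk.
Path 4: Bb → Hh ← Tt → Mm
  Hh is a collider and Hh is conditioned on, which opens it; Tt is a fork and Tt is not conditioned on — no node blocks this path, so it is active.
Since the path Bb ← Tt → Mm is active, Bb and Mm are not d-separated given {Cc, Hh, Kk, Rr}.

No — Bb and Mm are not d-separated given {Cc, Hh, Kk, Rr}.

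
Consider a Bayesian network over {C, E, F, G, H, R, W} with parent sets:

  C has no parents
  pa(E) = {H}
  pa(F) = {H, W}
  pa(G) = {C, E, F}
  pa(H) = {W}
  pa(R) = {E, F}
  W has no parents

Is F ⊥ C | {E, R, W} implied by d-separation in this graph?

Yes

There are 4 undirected paths between F and C; checking each against the conditioning set {E, R, W}:
  1. F → G ← C — G:collider[blocks] ⇒ blocked
  2. F ← H → E → G ← C — H:fork[open]; E:chain[blocks]; G:collider[blocks] ⇒ blocked
  3. F ← W → H → E → G ← C — W:fork[blocks]; H:chain[open]; E:chain[blocks]; G:collider[blocks] ⇒ blocked
  4. F → R ← E → G ← C — R:collider[open]; E:fork[blocks]; G:collider[blocks] ⇒ blocked
All paths are blocked; F ⊥ C | {E, R, W} holds.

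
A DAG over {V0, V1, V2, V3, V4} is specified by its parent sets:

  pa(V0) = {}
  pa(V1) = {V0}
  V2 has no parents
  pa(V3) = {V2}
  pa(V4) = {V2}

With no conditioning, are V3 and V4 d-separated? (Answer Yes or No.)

No

The only undirected path from V3 to V4 is:
  1. V3 ← V2 → V4 — V2:fork[open] ⇒ active
Because an active path exists, V3 and V4 are not d-separated.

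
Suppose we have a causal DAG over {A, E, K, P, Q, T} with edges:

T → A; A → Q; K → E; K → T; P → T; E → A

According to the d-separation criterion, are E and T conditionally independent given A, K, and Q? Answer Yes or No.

We examine all 2 paths between E and T:
Path 1: E → A ← T
  A is a collider and A is conditioned on, which opens it — no node blocks this path, so it is active.
Path 2: E ← K → T
  K is a fork here and K is conditioned on, so the path is blocked at K.
At least one path is unblocked, so d-separation fails.

No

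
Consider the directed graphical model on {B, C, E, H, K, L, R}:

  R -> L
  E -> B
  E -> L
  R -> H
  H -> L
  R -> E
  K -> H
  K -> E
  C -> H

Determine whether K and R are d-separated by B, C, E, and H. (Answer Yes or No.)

No

We examine all 6 paths between K and R:
Path 1: K → H → L ← R
  H is a chain here and H is conditioned on, so the path is blocked at H.
Path 2: K → H → L ← E ← R
  H is a chain here and H is conditioned on, so the path is blocked at H.
Path 3: K → H ← R
  H is a collider and H is conditioned on, which opens it — no node blocks this path, so it is active.
Path 4: K → E → L ← R
  E is a chain here and E is conditioned on, so the path is blocked at E.
Path 5: K → E → L ← H ← R
  E is a chain here and E is conditioned on, so the path is blocked at E.
Path 6: K → E ← R
  E is a collider and E is conditioned on, which opens it — no node blocks this path, so it is active.
At least one path is unblocked, so d-separation fails.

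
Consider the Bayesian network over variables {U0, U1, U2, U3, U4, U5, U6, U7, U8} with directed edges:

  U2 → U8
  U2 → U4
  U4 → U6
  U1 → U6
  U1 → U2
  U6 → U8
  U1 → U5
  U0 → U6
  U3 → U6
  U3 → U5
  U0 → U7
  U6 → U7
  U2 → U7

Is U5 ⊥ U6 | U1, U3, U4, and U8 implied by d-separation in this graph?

We examine all 6 paths between U5 and U6:
Path 1: U5 ← U3 → U6
  U3 is a fork here and U3 is conditioned on, so the path is blocked at U3.
Path 2: U5 ← U1 → U6
  U1 is a fork here and U1 is conditioned on, so the path is blocked at U1.
Path 3: U5 ← U1 → U2 → U8 ← U6
  U1 is a fork here and U1 is conditioned on, so the path is blocked at U1.
Path 4: U5 ← U1 → U2 → U7 ← U6
  U1 is a fork here and U1 is conditioned on, so the path is blocked at U1.
Path 5: U5 ← U1 → U2 → U7 ← U0 → U6
  U1 is a fork here and U1 is conditioned on, so the path is blocked at U1.
Path 6: U5 ← U1 → U2 → U4 → U6
  U1 is a fork here and U1 is conditioned on, so the path is blocked at U1.
All paths are blocked; U5 ⊥ U6 | {U1, U3, U4, U8} holds.

Yes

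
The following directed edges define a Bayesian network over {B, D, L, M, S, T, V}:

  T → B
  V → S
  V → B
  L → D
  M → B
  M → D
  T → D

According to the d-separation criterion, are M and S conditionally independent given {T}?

Yes — M and S are d-separated given {T}.

We examine all 2 paths between M and S:
Path 1: M → D ← T → B ← V → S
  D is a collider here and neither D nor any of its descendants is conditioned on, so the collider stays closed — the path is blocked at D.
Path 2: M → B ← V → S
  B is a collider here and neither B nor any of its descendants is conditioned on, so the collider stays closed — the path is blocked at B.
Every path is blocked, so M and S are d-separated given {T}.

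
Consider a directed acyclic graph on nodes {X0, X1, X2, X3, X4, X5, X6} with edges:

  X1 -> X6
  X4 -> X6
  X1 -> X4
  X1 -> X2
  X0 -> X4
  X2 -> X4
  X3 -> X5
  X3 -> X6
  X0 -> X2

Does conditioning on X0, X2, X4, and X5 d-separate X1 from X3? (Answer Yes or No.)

Yes

We examine all 4 paths between X1 and X3:
Path 1: X1 → X2 → X4 → X6 ← X3
  X2 is a chain here and X2 is conditioned on, so the path is blocked at X2.
Path 2: X1 → X2 ← X0 → X4 → X6 ← X3
  X0 is a fork here and X0 is conditioned on, so the path is blocked at X0.
Path 3: X1 → X4 → X6 ← X3
  X4 is a chain here and X4 is conditioned on, so the path is blocked at X4.
Path 4: X1 → X6 ← X3
  X6 is a collider here and neither X6 nor any of its descendants is conditioned on, so the collider stays closed — the path is blocked at X6.
Since every path is blocked, d-separation holds.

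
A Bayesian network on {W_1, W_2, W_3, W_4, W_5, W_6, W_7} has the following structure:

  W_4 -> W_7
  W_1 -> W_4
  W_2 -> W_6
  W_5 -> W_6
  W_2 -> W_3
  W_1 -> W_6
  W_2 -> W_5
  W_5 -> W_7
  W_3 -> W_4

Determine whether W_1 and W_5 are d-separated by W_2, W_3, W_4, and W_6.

No

There are 6 undirected paths between W_1 and W_5; checking each against the conditioning set {W_2, W_3, W_4, W_6}:
Path 1: W_1 → W_6 ← W_5
  W_6 is a collider and W_6 is conditioned on, which opens it — no node blocks this path, so it is active.
Path 2: W_1 → W_6 ← W_2 → W_3 → W_4 → W_7 ← W_5
  W_2 is a fork here and W_2 is conditioned on, so the path is blocked at W_2.
Path 3: W_1 → W_6 ← W_2 → W_5
  W_2 is a fork here and W_2 is conditioned on, so the path is blocked at W_2.
Path 4: W_1 → W_4 → W_7 ← W_5
  W_4 is a chain here and W_4 is conditioned on, so the path is blocked at W_4.
Path 5: W_1 → W_4 ← W_3 ← W_2 → W_6 ← W_5
  W_3 is a chain here and W_3 is conditioned on, so the path is blocked at W_3.
Path 6: W_1 → W_4 ← W_3 ← W_2 → W_5
  W_3 is a chain here and W_3 is conditioned on, so the path is blocked at W_3.
At least one path is unblocked, so d-separation fails.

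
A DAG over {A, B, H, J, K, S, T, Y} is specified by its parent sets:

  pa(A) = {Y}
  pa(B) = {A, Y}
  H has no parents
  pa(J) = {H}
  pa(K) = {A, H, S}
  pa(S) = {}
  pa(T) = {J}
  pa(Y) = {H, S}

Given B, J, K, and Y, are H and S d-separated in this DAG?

6 paths connect H and S; each must be blocked for d-separation to hold:
  1. H → Y ← S — Y:collider[open] ⇒ active
  2. H → Y → B ← A → K ← S — Y:chain[blocks]; B:collider[open]; A:fork[open]; K:collider[open] ⇒ blocked
  3. H → Y → A → K ← S — Y:chain[blocks]; A:chain[open]; K:collider[open] ⇒ blocked
  4. H → K ← S — K:collider[open] ⇒ active
  5. H → K ← A → B ← Y ← S — K:collider[open]; A:fork[open]; B:collider[open]; Y:chain[blocks] ⇒ blocked
  6. H → K ← A ← Y ← S — K:collider[open]; A:chain[open]; Y:chain[blocks] ⇒ blocked
At least one path is unblocked, so d-separation fails.

No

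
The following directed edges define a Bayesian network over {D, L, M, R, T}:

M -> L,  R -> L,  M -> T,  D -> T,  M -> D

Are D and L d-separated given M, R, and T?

Yes

Enumerating the 2 paths from D to L and testing each for blocking by {M, R, T}:
  1. D ← M → L — M:fork[blocks] ⇒ blocked
  2. D → T ← M → L — T:collider[open]; M:fork[blocks] ⇒ blocked
Since every path is blocked, d-separation holds.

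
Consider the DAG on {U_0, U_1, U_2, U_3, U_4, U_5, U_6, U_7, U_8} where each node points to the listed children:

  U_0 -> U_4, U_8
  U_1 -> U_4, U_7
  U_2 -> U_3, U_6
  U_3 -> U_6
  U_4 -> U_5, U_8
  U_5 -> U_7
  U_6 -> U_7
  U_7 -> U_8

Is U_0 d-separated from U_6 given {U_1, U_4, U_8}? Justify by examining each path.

There are 6 undirected paths between U_0 and U_6; checking each against the conditioning set {U_1, U_4, U_8}:
  1. U_0 → U_8 ← U_4 ← U_1 → U_7 ← U_6 — U_8:collider[open]; U_4:chain[blocks]; U_1:fork[blocks]; U_7:collider[open] ⇒ blocked
  2. U_0 → U_8 ← U_4 → U_5 → U_7 ← U_6 — U_8:collider[open]; U_4:fork[blocks]; U_5:chain[open]; U_7:collider[open] ⇒ blocked
  3. U_0 → U_8 ← U_7 ← U_6 — U_8:collider[open]; U_7:chain[open] ⇒ active
  4. U_0 → U_4 ← U_1 → U_7 ← U_6 — U_4:collider[open]; U_1:fork[blocks]; U_7:collider[open] ⇒ blocked
  5. U_0 → U_4 → U_8 ← U_7 ← U_6 — U_4:chain[blocks]; U_8:collider[open]; U_7:chain[open] ⇒ blocked
  6. U_0 → U_4 → U_5 → U_7 ← U_6 — U_4:chain[blocks]; U_5:chain[open]; U_7:collider[open] ⇒ blocked
Since the path U_0 → U_8 ← U_7 ← U_6 is active, U_0 and U_6 are not d-separated given {U_1, U_4, U_8}.

No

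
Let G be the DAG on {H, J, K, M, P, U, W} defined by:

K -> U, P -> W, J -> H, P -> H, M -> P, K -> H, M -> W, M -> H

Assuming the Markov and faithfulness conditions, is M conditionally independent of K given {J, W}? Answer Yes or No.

Yes — M and K are d-separated given {J, W}.

3 paths connect M and K; each must be blocked for d-separation to hold:
Path 1: M → H ← K
  H is a collider here and neither H nor any of its descendants is conditioned on, so the collider stays closed — the path is blocked at H.
Path 2: M → P → H ← K
  H is a collider here and neither H nor any of its descendants is conditioned on, so the collider stays closed — the path is blocked at H.
Path 3: M → W ← P → H ← K
  H is a collider here and neither H nor any of its descendants is conditioned on, so the collider stays closed — the path is blocked at H.
All paths are blocked; M ⊥ K | {J, W} holds.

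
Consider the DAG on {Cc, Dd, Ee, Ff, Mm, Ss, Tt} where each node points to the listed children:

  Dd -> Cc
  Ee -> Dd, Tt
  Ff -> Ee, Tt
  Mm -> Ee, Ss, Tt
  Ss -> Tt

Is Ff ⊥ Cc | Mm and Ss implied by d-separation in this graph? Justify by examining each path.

We examine all 4 paths between Ff and Cc:
Path 1: Ff → Ee → Dd → Cc
  Ee is a chain and Ee is not conditioned on; Dd is a chain and Dd is not conditioned on — no node blocks this path, so it is active.
Path 2: Ff → Tt ← Ss ← Mm → Ee → Dd → Cc
  Tt is a collider here and neither Tt nor any of its descendants is conditioned on, so the collider stays closed — the path is blocked at Tt.
Path 3: Ff → Tt ← Mm → Ee → Dd → Cc
  Tt is a collider here and neither Tt nor any of its descendants is conditioned on, so the collider stays closed — the path is blocked at Tt.
Path 4: Ff → Tt ← Ee → Dd → Cc
  Tt is a collider here and neither Tt nor any of its descendants is conditioned on, so the collider stays closed — the path is blocked at Tt.
At least one path is unblocked, so d-separation fails.

No — Ff and Cc are not d-separated given {Mm, Ss}.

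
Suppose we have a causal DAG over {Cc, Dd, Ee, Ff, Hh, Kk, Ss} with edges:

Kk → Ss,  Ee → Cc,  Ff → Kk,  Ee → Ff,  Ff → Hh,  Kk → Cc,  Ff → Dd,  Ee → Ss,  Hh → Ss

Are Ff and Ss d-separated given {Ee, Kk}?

5 paths connect Ff and Ss; each must be blocked for d-separation to hold:
  1. Ff → Hh → Ss — Hh:chain[open] ⇒ active
  2. Ff → Kk → Ss — Kk:chain[blocks] ⇒ blocked
  3. Ff → Kk → Cc ← Ee → Ss — Kk:chain[blocks]; Cc:collider[blocks]; Ee:fork[blocks] ⇒ blocked
  4. Ff ← Ee → Ss — Ee:fork[blocks] ⇒ blocked
  5. Ff ← Ee → Cc ← Kk → Ss — Ee:fork[blocks]; Cc:collider[blocks]; Kk:fork[blocks] ⇒ blocked
At least one path is unblocked, so d-separation fails.

No — Ff and Ss are not d-separated given {Ee, Kk}.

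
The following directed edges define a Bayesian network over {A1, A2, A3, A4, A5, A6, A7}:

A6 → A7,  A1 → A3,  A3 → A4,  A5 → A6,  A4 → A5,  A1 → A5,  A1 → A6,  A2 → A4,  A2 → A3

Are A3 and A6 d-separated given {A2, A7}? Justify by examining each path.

Enumerating the 6 paths from A3 to A6 and testing each for blocking by {A2, A7}:
Path 1: A3 → A4 → A5 → A6
  A4 is a chain and A4 is not conditioned on; A5 is a chain and A5 is not conditioned on — no node blocks this path, so it is active.
Path 2: A3 → A4 → A5 ← A1 → A6
  A4 is a chain and A4 is not conditioned on; A5 is a collider and its descendant A7 is conditioned on, which opens it; A1 is a fork and A1 is not conditioned on — no node blocks this path, so it is active.
Path 3: A3 ← A1 → A6
  A1 is a fork and A1 is not conditioned on — no node blocks this path, so it is active.
Path 4: A3 ← A1 → A5 → A6
  A1 is a fork and A1 is not conditioned on; A5 is a chain and A5 is not conditioned on — no node blocks this path, so it is active.
Path 5: A3 ← A2 → A4 → A5 → A6
  A2 is a fork here and A2 is conditioned on, so the path is blocked at A2.
Path 6: A3 ← A2 → A4 → A5 ← A1 → A6
  A2 is a fork here and A2 is conditioned on, so the path is blocked at A2.
At least one path is unblocked, so d-separation fails.

No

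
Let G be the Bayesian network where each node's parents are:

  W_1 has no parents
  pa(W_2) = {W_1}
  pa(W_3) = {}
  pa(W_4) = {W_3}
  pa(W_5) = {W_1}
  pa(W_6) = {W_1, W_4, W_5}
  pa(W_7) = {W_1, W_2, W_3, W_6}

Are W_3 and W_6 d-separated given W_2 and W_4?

Yes

There are 6 undirected paths between W_3 and W_6; checking each against the conditioning set {W_2, W_4}:
  1. W_3 → W_4 → W_6 — W_4:chain[blocks] ⇒ blocked
  2. W_3 → W_7 ← W_2 ← W_1 → W_6 — W_7:collider[blocks]; W_2:chain[blocks]; W_1:fork[open] ⇒ blocked
  3. W_3 → W_7 ← W_2 ← W_1 → W_5 → W_6 — W_7:collider[blocks]; W_2:chain[blocks]; W_1:fork[open]; W_5:chain[open] ⇒ blocked
  4. W_3 → W_7 ← W_6 — W_7:collider[blocks] ⇒ blocked
  5. W_3 → W_7 ← W_1 → W_6 — W_7:collider[blocks]; W_1:fork[open] ⇒ blocked
  6. W_3 → W_7 ← W_1 → W_5 → W_6 — W_7:collider[blocks]; W_1:fork[open]; W_5:chain[open] ⇒ blocked
Every path is blocked, so W_3 and W_6 are d-separated given {W_2, W_4}.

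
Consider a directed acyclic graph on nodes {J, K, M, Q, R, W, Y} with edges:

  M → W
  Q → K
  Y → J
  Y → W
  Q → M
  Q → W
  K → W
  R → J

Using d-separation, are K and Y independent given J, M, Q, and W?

No

There are 3 undirected paths between K and Y; checking each against the conditioning set {J, M, Q, W}:
Path 1: K → W ← Y
  W is a collider and W is conditioned on, which opens it — no node blocks this path, so it is active.
Path 2: K ← Q → W ← Y
  Q is a fork here and Q is conditioned on, so the path is blocked at Q.
Path 3: K ← Q → M → W ← Y
  Q is a fork here and Q is conditioned on, so the path is blocked at Q.
Since the path K → W ← Y is active, K and Y are not d-separated given {J, M, Q, W}.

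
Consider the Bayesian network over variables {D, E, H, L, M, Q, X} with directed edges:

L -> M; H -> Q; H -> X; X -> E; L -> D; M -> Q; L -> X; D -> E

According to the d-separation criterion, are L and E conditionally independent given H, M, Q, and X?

No

We examine all 3 paths between L and E:
Path 1: L → M → Q ← H → X → E
  M is a chain here and M is conditioned on, so the path is blocked at M.
Path 2: L → X → E
  X is a chain here and X is conditioned on, so the path is blocked at X.
Path 3: L → D → E
  D is a chain and D is not conditioned on — no node blocks this path, so it is active.
Since the path L → D → E is active, L and E are not d-separated given {H, M, Q, X}.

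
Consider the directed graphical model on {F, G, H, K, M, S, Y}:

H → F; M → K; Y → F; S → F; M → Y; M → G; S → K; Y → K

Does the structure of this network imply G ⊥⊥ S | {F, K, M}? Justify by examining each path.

Yes

Enumerating the 4 paths from G to S and testing each for blocking by {F, K, M}:
Path 1: G ← M → K ← S
  M is a fork here and M is conditioned on, so the path is blocked at M.
Path 2: G ← M → K ← Y → F ← S
  M is a fork here and M is conditioned on, so the path is blocked at M.
Path 3: G ← M → Y → K ← S
  M is a fork here and M is conditioned on, so the path is blocked at M.
Path 4: G ← M → Y → F ← S
  M is a fork here and M is conditioned on, so the path is blocked at M.
Every path is blocked, so G and S are d-separated given {F, K, M}.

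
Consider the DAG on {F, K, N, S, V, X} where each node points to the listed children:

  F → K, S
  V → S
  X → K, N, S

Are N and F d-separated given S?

2 paths connect N and F; each must be blocked for d-separation to hold:
  1. N ← X → S ← F — X:fork[open]; S:collider[open] ⇒ active
  2. N ← X → K ← F — X:fork[open]; K:collider[blocks] ⇒ blocked
Since the path N ← X → S ← F is active, N and F are not d-separated given {S}.

No — N and F are not d-separated given {S}.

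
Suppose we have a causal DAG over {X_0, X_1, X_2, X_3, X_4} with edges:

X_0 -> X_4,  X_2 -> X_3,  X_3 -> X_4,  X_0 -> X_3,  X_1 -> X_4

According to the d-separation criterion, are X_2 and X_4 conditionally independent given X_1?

We examine all 2 paths between X_2 and X_4:
Path 1: X_2 → X_3 ← X_0 → X_4
  X_3 is a collider here and neither X_3 nor any of its descendants is conditioned on, so the collider stays closed — the path is blocked at X_3.
Path 2: X_2 → X_3 → X_4
  X_3 is a chain and X_3 is not conditioned on — no node blocks this path, so it is active.
At least one path is unblocked, so d-separation fails.

No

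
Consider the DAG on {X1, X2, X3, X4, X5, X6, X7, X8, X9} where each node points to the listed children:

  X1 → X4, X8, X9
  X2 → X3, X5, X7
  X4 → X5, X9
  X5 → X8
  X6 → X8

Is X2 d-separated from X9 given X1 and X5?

No

Enumerating the 4 paths from X2 to X9 and testing each for blocking by {X1, X5}:
Path 1: X2 → X5 → X8 ← X1 → X9
  X5 is a chain here and X5 is conditioned on, so the path is blocked at X5.
Path 2: X2 → X5 → X8 ← X1 → X4 → X9
  X5 is a chain here and X5 is conditioned on, so the path is blocked at X5.
Path 3: X2 → X5 ← X4 ← X1 → X9
  X1 is a fork here and X1 is conditioned on, so the path is blocked at X1.
Path 4: X2 → X5 ← X4 → X9
  X5 is a collider and X5 is conditioned on, which opens it; X4 is a fork and X4 is not conditioned on — no node blocks this path, so it is active.
Since the path X2 → X5 ← X4 → X9 is active, X2 and X9 are not d-separated given {X1, X5}.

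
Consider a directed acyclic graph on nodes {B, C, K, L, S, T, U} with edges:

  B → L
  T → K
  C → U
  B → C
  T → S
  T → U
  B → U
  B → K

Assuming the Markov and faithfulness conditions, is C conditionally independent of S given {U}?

4 paths connect C and S; each must be blocked for d-separation to hold:
Path 1: C → U ← B → K ← T → S
  K is a collider here and neither K nor any of its descendants is conditioned on, so the collider stays closed — the path is blocked at K.
Path 2: C → U ← T → S
  U is a collider and U is conditioned on, which opens it; T is a fork and T is not conditioned on — no node blocks this path, so it is active.
Path 3: C ← B → U ← T → S
  B is a fork and B is not conditioned on; U is a collider and U is conditioned on, which opens it; T is a fork and T is not conditioned on — no node blocks this path, so it is active.
Path 4: C ← B → K ← T → S
  K is a collider here and neither K nor any of its descendants is conditioned on, so the collider stays closed — the path is blocked at K.
Because an active path exists, C and S are not d-separated.

No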